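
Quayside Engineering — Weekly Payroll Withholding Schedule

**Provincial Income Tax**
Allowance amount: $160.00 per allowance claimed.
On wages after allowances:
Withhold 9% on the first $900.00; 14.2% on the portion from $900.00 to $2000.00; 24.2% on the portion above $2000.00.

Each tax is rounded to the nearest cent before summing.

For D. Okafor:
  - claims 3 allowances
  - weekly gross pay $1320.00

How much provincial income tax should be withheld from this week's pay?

Provincial Income Tax: taxable = $1320.00 − 3×$160.00 = $840.00
  9% × $840.00 = $75.60

$75.60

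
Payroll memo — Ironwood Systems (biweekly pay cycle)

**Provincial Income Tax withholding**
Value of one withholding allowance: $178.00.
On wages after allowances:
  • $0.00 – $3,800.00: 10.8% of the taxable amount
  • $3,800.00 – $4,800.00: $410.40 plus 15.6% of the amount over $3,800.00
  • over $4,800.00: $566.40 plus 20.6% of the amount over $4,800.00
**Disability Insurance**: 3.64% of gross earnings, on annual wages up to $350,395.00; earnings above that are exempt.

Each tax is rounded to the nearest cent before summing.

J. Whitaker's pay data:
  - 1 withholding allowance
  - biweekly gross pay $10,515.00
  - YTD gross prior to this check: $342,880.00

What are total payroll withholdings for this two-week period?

Provincial Income Tax: taxable = $10,515.00 − 1×$178.00 = $10,337.00
  $566.40 + 20.6% × ($10,337.00 − $4,800.00) = $566.40 + 20.6% × $5,537.00 = $1,707.02
Disability Insurance: cap $350,395.00 − YTD $342,880.00 = $7,515.00 subject; 3.64% × $7,515.00 = $273.55
Total: $1,707.02 + $273.55 = $1,980.57

$1,980.57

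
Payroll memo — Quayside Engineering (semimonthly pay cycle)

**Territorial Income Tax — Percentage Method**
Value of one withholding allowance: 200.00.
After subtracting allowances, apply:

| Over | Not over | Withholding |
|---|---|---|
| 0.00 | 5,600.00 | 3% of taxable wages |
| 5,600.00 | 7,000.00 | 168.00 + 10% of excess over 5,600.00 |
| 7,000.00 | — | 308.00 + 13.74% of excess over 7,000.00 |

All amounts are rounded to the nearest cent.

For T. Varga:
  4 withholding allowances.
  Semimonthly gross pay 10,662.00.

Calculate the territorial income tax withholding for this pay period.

701.24

Territorial Income Tax: taxable = 10,662.00 − 4×200.00 = 9,862.00
  308.00 + 13.74% × (9,862.00 − 7,000.00) = 308.00 + 13.74% × 2,862.00 = 701.24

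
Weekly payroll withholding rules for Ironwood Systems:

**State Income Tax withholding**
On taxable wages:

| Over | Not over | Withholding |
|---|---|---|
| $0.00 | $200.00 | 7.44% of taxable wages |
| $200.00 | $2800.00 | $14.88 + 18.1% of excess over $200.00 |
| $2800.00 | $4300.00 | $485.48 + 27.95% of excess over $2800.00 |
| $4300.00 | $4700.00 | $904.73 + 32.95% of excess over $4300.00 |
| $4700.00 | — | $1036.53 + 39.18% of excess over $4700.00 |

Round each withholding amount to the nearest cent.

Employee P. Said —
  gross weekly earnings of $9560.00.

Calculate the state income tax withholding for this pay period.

$2940.68

State Income Tax: taxable = $9560.00
  $1036.53 + 39.18% × ($9560.00 − $4700.00) = $1036.53 + 39.18% × $4860.00 = $2940.68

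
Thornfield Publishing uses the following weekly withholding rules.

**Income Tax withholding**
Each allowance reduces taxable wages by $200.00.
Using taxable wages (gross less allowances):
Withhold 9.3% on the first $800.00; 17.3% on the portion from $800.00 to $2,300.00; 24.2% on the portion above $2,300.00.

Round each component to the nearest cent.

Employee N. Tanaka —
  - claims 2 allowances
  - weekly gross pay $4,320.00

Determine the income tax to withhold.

Income Tax: taxable = $4,320.00 − 2×$200.00 = $3,920.00
  $333.90 + 24.2% × ($3,920.00 − $2,300.00) = $333.90 + 24.2% × $1,620.00 = $725.94

$725.94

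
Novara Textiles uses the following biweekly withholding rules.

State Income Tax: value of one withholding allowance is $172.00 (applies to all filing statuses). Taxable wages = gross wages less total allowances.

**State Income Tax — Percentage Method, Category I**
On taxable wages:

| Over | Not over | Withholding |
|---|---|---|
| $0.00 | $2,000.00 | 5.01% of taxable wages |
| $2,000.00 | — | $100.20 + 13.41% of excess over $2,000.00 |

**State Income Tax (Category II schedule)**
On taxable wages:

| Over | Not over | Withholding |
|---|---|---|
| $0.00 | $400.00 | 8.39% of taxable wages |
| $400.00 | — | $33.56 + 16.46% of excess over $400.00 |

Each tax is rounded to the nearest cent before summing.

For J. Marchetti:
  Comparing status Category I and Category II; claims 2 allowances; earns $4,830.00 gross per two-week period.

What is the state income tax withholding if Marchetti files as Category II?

State Income Tax (Category II): taxable = $4,830.00 − 2×$172.00 = $4,486.00
  $33.56 + 16.46% × ($4,486.00 − $400.00) = $33.56 + 16.46% × $4,086.00 = $706.12

$706.12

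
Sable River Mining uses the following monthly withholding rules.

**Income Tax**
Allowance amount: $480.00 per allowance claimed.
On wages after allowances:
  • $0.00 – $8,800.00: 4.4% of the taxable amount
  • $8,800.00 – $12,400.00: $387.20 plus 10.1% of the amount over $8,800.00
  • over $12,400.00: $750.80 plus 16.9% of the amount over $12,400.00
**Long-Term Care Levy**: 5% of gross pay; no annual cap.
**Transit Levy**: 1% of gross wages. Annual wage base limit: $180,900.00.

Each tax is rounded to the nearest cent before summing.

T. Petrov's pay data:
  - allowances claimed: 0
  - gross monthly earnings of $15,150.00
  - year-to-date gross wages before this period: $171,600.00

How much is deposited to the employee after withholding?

$13,083.95

Income Tax: taxable = $15,150.00
  $750.80 + 16.9% × ($15,150.00 − $12,400.00) = $750.80 + 16.9% × $2,750.00 = $1,215.55
Long-Term Care Levy: 5% × $15,150.00 = $757.50
Transit Levy: cap $180,900.00 − YTD $171,600.00 = $9,300.00 subject; 1% × $9,300.00 = $93.00
Total withheld: $1,215.55 + $757.50 + $93.00 = $2,066.05
Net pay: $15,150.00 − $2,066.05 = $13,083.95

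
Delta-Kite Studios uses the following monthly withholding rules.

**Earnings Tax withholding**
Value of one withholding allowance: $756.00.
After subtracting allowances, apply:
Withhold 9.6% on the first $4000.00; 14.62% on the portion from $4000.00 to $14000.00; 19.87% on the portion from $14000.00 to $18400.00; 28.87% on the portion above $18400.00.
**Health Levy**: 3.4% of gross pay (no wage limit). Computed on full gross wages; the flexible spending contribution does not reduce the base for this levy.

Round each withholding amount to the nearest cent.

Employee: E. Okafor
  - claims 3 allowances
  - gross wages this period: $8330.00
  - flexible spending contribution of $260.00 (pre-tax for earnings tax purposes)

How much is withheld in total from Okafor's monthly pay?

Earnings Tax: taxable = $8330.00 − $260.00 − 3×$756.00 = $5802.00
  $384.00 + 14.62% × ($5802.00 − $4000.00) = $384.00 + 14.62% × $1802.00 = $647.45
Health Levy: 3.4% × $8330.00 = $283.22
Total: $647.45 + $283.22 = $930.67

$930.67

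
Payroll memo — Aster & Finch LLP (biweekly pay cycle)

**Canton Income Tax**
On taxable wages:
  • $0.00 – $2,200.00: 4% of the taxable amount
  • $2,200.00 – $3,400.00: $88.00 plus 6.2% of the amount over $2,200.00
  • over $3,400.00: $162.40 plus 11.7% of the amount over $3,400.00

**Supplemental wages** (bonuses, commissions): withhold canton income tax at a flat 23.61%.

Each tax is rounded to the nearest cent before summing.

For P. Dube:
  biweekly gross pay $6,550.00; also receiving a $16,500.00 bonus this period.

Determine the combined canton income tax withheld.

$4,426.60

Canton Income Tax: taxable = $6,550.00
  $162.40 + 11.7% × ($6,550.00 − $3,400.00) = $162.40 + 11.7% × $3,150.00 = $530.95
Supplemental (23.61% flat on bonus): 23.61% × $16,500.00 = $3,895.65
Total canton income tax: $530.95 + $3,895.65 = $4,426.60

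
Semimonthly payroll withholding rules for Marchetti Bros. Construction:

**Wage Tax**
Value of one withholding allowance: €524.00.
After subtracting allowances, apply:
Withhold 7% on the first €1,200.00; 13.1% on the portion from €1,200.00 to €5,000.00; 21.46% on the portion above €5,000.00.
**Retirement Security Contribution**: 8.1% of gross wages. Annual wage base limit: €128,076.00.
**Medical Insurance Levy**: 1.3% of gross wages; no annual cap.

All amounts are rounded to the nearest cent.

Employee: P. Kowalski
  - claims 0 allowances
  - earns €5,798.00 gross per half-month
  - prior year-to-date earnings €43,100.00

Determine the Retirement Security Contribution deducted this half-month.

€469.64

Retirement Security Contribution: 8.1% × €5,798.00 = €469.64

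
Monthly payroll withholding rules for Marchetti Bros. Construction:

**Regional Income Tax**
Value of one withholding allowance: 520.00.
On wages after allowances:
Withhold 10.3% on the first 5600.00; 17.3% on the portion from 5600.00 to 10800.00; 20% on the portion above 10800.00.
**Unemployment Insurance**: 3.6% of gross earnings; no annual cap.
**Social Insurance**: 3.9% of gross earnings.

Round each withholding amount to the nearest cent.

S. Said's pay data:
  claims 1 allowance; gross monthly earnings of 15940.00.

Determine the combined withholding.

3595.90

Regional Income Tax: taxable = 15940.00 − 1×520.00 = 15420.00
  1476.40 + 20% × (15420.00 − 10800.00) = 1476.40 + 20% × 4620.00 = 2400.40
Unemployment Insurance: 3.6% × 15940.00 = 573.84
Social Insurance: 3.9% × 15940.00 = 621.66
Total: 2400.40 + 573.84 + 621.66 = 3595.90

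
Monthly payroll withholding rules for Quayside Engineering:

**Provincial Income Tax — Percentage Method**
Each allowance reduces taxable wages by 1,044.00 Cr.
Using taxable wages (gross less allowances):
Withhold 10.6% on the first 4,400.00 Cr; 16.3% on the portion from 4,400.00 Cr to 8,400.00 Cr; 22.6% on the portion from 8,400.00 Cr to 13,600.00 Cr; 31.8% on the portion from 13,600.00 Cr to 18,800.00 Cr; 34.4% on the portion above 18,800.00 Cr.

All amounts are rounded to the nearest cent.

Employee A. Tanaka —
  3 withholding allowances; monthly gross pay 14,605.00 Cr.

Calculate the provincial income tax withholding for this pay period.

Provincial Income Tax: taxable = 14,605.00 Cr − 3×1,044.00 Cr = 11,473.00 Cr
  1,118.40 Cr + 22.6% × (11,473.00 Cr − 8,400.00 Cr) = 1,118.40 Cr + 22.6% × 3,073.00 Cr = 1,812.90 Cr

1,812.90 Cr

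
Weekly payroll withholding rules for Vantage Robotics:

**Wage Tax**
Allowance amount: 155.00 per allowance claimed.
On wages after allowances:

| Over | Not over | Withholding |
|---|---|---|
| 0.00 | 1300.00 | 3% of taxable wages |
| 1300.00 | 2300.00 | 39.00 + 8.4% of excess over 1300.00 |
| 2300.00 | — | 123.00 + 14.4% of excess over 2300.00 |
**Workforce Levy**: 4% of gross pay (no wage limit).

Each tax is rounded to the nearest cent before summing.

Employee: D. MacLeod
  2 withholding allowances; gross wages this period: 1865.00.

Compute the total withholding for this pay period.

Wage Tax: taxable = 1865.00 − 2×155.00 = 1555.00
  39.00 + 8.4% × (1555.00 − 1300.00) = 39.00 + 8.4% × 255.00 = 60.42
Workforce Levy: 4% × 1865.00 = 74.60
Total: 60.42 + 74.60 = 135.02

135.02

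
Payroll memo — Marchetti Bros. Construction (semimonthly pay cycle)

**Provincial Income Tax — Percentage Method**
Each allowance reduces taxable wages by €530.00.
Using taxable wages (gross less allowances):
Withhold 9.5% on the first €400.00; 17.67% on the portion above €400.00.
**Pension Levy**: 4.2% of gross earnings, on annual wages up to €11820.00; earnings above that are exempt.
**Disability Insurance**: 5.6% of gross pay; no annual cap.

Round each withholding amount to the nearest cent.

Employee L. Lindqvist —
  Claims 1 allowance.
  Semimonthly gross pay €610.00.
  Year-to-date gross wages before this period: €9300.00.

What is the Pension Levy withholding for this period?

Pension Levy: 4.2% × €610.00 = €25.62

€25.62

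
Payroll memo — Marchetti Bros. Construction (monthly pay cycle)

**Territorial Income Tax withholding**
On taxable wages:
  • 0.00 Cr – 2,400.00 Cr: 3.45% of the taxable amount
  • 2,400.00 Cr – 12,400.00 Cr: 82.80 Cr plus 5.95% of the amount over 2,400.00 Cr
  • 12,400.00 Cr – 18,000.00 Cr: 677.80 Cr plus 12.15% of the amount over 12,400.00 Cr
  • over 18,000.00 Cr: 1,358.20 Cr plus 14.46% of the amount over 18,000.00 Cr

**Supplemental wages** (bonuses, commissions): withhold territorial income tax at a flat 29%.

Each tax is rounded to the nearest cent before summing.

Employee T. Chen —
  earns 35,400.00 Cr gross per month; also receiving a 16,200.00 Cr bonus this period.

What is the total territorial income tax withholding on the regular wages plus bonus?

Territorial Income Tax: taxable = 35,400.00 Cr
  1,358.20 Cr + 14.46% × (35,400.00 Cr − 18,000.00 Cr) = 1,358.20 Cr + 14.46% × 17,400.00 Cr = 3,874.24 Cr
Supplemental (29% flat on bonus): 29% × 16,200.00 Cr = 4,698.00 Cr
Total territorial income tax: 3,874.24 Cr + 4,698.00 Cr = 8,572.24 Cr

8,572.24 Cr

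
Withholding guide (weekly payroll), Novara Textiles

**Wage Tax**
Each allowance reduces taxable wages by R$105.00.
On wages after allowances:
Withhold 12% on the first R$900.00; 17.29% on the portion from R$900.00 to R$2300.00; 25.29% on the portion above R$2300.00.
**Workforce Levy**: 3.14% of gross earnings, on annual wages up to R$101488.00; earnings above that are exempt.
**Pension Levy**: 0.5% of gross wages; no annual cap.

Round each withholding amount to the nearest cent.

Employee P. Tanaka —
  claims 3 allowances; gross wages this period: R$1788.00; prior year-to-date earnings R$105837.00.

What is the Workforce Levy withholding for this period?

Workforce Levy: YTD R$105837.00 ≥ cap R$101488.00 → R$0.00

R$0.00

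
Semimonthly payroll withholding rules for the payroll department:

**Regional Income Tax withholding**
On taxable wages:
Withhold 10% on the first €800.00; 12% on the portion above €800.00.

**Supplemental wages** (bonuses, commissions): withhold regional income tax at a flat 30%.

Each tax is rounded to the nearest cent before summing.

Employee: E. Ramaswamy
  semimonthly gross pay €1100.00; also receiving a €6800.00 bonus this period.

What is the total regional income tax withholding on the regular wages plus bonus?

€2156.00

Regional Income Tax: taxable = €1100.00
  €80.00 + 12% × (€1100.00 − €800.00) = €80.00 + 12% × €300.00 = €116.00
Supplemental (30% flat on bonus): 30% × €6800.00 = €2040.00
Total regional income tax: €116.00 + €2040.00 = €2156.00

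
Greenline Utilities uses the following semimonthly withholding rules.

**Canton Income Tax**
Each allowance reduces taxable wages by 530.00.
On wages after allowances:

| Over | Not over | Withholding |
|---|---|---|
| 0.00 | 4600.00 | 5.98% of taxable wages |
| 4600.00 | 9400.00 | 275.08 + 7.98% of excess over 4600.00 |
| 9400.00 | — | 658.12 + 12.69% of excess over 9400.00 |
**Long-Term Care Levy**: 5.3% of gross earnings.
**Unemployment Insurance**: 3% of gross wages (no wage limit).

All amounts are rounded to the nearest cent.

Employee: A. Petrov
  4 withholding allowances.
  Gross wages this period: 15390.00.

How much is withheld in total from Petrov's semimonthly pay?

2426.59

Canton Income Tax: taxable = 15390.00 − 4×530.00 = 13270.00
  658.12 + 12.69% × (13270.00 − 9400.00) = 658.12 + 12.69% × 3870.00 = 1149.22
Long-Term Care Levy: 5.3% × 15390.00 = 815.67
Unemployment Insurance: 3% × 15390.00 = 461.70
Total: 1149.22 + 815.67 + 461.70 = 2426.59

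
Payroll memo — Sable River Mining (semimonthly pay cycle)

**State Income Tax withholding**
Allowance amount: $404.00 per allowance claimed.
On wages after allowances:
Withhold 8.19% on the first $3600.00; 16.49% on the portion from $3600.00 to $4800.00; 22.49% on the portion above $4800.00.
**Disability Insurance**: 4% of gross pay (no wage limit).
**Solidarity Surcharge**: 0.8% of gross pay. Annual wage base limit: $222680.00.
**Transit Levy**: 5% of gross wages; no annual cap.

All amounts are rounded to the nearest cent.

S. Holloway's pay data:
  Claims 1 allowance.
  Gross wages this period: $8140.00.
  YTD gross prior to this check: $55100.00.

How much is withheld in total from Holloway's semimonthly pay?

State Income Tax: taxable = $8140.00 − 1×$404.00 = $7736.00
  $492.72 + 22.49% × ($7736.00 − $4800.00) = $492.72 + 22.49% × $2936.00 = $1153.03
Disability Insurance: 4% × $8140.00 = $325.60
Solidarity Surcharge: 0.8% × $8140.00 = $65.12
Transit Levy: 5% × $8140.00 = $407.00
Total: $1153.03 + $325.60 + $65.12 + $407.00 = $1950.75

$1950.75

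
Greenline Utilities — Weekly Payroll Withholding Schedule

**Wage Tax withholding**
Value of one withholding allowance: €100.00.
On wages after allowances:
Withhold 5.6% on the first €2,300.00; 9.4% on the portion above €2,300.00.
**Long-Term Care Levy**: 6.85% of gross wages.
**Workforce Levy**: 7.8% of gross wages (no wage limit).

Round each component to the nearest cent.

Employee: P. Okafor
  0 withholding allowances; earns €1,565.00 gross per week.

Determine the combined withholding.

Wage Tax: taxable = €1,565.00
  5.6% × €1,565.00 = €87.64
Long-Term Care Levy: 6.85% × €1,565.00 = €107.20
Workforce Levy: 7.8% × €1,565.00 = €122.07
Total: €87.64 + €107.20 + €122.07 = €316.91

€316.91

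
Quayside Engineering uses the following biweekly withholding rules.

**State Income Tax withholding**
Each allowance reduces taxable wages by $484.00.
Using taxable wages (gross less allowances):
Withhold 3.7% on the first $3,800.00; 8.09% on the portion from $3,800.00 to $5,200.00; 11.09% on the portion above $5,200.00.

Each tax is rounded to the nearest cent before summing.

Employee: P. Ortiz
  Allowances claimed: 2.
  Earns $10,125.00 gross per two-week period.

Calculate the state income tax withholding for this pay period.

$692.69

State Income Tax: taxable = $10,125.00 − 2×$484.00 = $9,157.00
  $253.86 + 11.09% × ($9,157.00 − $5,200.00) = $253.86 + 11.09% × $3,957.00 = $692.69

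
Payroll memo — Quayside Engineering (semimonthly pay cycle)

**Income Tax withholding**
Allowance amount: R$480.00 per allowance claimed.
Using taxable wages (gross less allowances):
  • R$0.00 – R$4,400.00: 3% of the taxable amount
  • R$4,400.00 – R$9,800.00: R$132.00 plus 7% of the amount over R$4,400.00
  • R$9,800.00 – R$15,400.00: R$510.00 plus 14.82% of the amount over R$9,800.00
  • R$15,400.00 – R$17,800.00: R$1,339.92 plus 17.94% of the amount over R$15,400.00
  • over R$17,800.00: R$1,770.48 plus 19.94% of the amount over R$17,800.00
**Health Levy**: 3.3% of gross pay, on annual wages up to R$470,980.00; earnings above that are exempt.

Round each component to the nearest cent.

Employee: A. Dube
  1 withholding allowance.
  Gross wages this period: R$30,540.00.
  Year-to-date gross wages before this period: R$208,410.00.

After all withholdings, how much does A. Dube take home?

R$25,317.06

Income Tax: taxable = R$30,540.00 − 1×R$480.00 = R$30,060.00
  R$1,770.48 + 19.94% × (R$30,060.00 − R$17,800.00) = R$1,770.48 + 19.94% × R$12,260.00 = R$4,215.12
Health Levy: 3.3% × R$30,540.00 = R$1,007.82
Total withheld: R$4,215.12 + R$1,007.82 = R$5,222.94
Net pay: R$30,540.00 − R$5,222.94 = R$25,317.06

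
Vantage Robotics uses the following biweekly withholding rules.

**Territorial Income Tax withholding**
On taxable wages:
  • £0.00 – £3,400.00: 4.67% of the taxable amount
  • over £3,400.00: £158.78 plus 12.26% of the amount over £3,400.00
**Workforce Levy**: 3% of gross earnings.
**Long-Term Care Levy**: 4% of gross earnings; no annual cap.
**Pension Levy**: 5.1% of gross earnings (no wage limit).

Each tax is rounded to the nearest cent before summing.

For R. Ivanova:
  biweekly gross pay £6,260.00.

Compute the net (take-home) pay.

Territorial Income Tax: taxable = £6,260.00
  £158.78 + 12.26% × (£6,260.00 − £3,400.00) = £158.78 + 12.26% × £2,860.00 = £509.42
Workforce Levy: 3% × £6,260.00 = £187.80
Long-Term Care Levy: 4% × £6,260.00 = £250.40
Pension Levy: 5.1% × £6,260.00 = £319.26
Total withheld: £509.42 + £187.80 + £250.40 + £319.26 = £1,266.88
Net pay: £6,260.00 − £1,266.88 = £4,993.12

£4,993.12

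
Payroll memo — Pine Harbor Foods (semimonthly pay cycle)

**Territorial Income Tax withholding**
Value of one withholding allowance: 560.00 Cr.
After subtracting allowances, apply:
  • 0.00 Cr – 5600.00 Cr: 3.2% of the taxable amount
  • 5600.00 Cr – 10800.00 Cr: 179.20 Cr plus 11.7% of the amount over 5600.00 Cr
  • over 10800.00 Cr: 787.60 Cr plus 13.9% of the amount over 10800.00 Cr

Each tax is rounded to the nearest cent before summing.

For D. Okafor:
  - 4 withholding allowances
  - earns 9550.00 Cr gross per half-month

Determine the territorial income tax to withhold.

379.27 Cr

Territorial Income Tax: taxable = 9550.00 Cr − 4×560.00 Cr = 7310.00 Cr
  179.20 Cr + 11.7% × (7310.00 Cr − 5600.00 Cr) = 179.20 Cr + 11.7% × 1710.00 Cr = 379.27 Cr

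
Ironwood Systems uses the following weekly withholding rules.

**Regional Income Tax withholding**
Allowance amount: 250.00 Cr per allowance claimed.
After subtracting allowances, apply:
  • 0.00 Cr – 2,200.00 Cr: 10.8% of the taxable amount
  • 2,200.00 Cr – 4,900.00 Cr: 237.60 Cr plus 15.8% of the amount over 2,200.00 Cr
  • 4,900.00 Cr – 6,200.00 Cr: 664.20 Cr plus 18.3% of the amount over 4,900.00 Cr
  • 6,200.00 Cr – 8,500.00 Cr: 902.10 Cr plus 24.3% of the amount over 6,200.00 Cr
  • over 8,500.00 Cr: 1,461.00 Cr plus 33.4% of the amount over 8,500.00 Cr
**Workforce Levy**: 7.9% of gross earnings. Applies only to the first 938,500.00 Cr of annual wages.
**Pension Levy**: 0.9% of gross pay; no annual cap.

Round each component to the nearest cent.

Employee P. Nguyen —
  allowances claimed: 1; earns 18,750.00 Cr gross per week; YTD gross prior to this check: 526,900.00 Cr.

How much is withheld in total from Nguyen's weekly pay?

Regional Income Tax: taxable = 18,750.00 Cr − 1×250.00 Cr = 18,500.00 Cr
  1,461.00 Cr + 33.4% × (18,500.00 Cr − 8,500.00 Cr) = 1,461.00 Cr + 33.4% × 10,000.00 Cr = 4,801.00 Cr
Workforce Levy: 7.9% × 18,750.00 Cr = 1,481.25 Cr
Pension Levy: 0.9% × 18,750.00 Cr = 168.75 Cr
Total: 4,801.00 Cr + 1,481.25 Cr + 168.75 Cr = 6,451.00 Cr

6,451.00 Cr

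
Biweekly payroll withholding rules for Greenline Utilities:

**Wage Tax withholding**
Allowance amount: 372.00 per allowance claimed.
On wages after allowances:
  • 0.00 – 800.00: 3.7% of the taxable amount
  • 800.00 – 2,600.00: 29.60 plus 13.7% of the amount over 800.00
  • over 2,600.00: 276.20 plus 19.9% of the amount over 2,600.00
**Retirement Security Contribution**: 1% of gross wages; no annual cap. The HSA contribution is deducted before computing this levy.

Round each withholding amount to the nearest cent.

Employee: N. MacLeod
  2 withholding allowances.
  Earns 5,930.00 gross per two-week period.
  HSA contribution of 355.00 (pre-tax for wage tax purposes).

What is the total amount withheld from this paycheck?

775.92

Wage Tax: taxable = 5,930.00 − 355.00 − 2×372.00 = 4,831.00
  276.20 + 19.9% × (4,831.00 − 2,600.00) = 276.20 + 19.9% × 2,231.00 = 720.17
Retirement Security Contribution: 1% × 5,575.00 = 55.75
Total: 720.17 + 55.75 = 775.92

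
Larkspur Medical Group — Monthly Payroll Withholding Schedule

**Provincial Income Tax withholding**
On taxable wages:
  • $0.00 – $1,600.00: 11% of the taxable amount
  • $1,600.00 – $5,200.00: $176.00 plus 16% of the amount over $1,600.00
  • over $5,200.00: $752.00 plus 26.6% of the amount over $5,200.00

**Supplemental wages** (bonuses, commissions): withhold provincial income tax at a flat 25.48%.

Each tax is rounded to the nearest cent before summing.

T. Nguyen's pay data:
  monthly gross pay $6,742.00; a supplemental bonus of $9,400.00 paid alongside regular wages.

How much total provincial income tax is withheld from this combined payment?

Provincial Income Tax: taxable = $6,742.00
  $752.00 + 26.6% × ($6,742.00 − $5,200.00) = $752.00 + 26.6% × $1,542.00 = $1,162.17
Supplemental (25.48% flat on bonus): 25.48% × $9,400.00 = $2,395.12
Total provincial income tax: $1,162.17 + $2,395.12 = $3,557.29

$3,557.29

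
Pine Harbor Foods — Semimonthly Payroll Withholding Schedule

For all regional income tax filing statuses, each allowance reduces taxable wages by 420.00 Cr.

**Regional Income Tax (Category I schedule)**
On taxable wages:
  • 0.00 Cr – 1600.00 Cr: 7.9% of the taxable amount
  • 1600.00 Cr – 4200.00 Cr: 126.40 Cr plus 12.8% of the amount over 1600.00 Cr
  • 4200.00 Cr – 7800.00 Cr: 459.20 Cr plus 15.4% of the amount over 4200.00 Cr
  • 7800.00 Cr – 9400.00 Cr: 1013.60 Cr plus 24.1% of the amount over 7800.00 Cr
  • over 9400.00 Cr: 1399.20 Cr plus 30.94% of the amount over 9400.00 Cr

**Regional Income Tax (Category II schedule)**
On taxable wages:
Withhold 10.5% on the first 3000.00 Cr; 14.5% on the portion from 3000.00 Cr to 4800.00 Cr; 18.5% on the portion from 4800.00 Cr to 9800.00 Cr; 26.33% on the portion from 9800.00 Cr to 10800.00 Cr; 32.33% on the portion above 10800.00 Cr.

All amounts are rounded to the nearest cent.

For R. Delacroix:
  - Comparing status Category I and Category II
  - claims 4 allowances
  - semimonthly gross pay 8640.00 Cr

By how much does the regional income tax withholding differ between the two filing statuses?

Regional Income Tax (Category I): taxable = 8640.00 Cr − 4×420.00 Cr = 6960.00 Cr
  459.20 Cr + 15.4% × (6960.00 Cr − 4200.00 Cr) = 459.20 Cr + 15.4% × 2760.00 Cr = 884.24 Cr
Regional Income Tax (Category II): taxable = 8640.00 Cr − 4×420.00 Cr = 6960.00 Cr
  576.00 Cr + 18.5% × (6960.00 Cr − 4800.00 Cr) = 576.00 Cr + 18.5% × 2160.00 Cr = 975.60 Cr
Difference: |884.24 Cr − 975.60 Cr| = 91.36 Cr (higher under Category II)

91.36 Cr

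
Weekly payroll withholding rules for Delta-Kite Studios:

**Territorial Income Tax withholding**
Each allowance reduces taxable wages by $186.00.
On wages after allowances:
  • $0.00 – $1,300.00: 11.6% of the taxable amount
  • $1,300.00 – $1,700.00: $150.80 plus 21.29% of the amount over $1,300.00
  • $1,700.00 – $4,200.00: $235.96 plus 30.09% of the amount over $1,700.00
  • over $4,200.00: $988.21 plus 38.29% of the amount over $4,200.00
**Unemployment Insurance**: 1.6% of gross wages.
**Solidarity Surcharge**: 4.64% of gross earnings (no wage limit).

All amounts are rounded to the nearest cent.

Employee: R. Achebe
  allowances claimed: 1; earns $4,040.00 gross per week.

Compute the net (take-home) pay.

Territorial Income Tax: taxable = $4,040.00 − 1×$186.00 = $3,854.00
  $235.96 + 30.09% × ($3,854.00 − $1,700.00) = $235.96 + 30.09% × $2,154.00 = $884.10
Unemployment Insurance: 1.6% × $4,040.00 = $64.64
Solidarity Surcharge: 4.64% × $4,040.00 = $187.46
Total withheld: $884.10 + $64.64 + $187.46 = $1,136.20
Net pay: $4,040.00 − $1,136.20 = $2,903.80

$2,903.80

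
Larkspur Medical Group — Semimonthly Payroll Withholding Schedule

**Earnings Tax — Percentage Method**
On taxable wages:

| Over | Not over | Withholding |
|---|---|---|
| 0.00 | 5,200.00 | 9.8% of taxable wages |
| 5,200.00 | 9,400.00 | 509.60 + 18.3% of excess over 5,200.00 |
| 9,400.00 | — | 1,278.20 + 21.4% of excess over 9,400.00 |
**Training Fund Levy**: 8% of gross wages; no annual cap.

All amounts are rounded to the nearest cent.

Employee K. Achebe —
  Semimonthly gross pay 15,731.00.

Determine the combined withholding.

3,891.51

Earnings Tax: taxable = 15,731.00
  1,278.20 + 21.4% × (15,731.00 − 9,400.00) = 1,278.20 + 21.4% × 6,331.00 = 2,633.03
Training Fund Levy: 8% × 15,731.00 = 1,258.48
Total: 2,633.03 + 1,258.48 = 3,891.51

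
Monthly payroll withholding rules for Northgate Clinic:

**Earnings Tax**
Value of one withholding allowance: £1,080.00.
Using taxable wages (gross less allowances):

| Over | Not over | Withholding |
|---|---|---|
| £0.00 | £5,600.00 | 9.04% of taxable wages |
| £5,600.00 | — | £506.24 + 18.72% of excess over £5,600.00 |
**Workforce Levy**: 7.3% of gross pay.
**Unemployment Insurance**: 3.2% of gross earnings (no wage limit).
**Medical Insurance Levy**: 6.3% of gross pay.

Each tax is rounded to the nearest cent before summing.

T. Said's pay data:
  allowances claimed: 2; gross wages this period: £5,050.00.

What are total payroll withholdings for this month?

£1,109.66

Earnings Tax: taxable = £5,050.00 − 2×£1,080.00 = £2,890.00
  9.04% × £2,890.00 = £261.26
Workforce Levy: 7.3% × £5,050.00 = £368.65
Unemployment Insurance: 3.2% × £5,050.00 = £161.60
Medical Insurance Levy: 6.3% × £5,050.00 = £318.15
Total: £261.26 + £368.65 + £161.60 + £318.15 = £1,109.66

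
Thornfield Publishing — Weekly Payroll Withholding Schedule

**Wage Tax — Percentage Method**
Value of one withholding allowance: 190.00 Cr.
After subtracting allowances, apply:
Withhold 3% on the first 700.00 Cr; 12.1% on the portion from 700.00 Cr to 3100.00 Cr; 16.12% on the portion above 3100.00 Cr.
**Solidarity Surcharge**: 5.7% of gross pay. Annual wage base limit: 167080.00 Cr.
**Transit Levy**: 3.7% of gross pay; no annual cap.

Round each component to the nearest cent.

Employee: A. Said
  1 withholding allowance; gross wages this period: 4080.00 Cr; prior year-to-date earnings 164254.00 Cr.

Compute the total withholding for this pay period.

Wage Tax: taxable = 4080.00 Cr − 1×190.00 Cr = 3890.00 Cr
  311.40 Cr + 16.12% × (3890.00 Cr − 3100.00 Cr) = 311.40 Cr + 16.12% × 790.00 Cr = 438.75 Cr
Solidarity Surcharge: cap 167080.00 Cr − YTD 164254.00 Cr = 2826.00 Cr subject; 5.7% × 2826.00 Cr = 161.08 Cr
Transit Levy: 3.7% × 4080.00 Cr = 150.96 Cr
Total: 438.75 Cr + 161.08 Cr + 150.96 Cr = 750.79 Cr

750.79 Cr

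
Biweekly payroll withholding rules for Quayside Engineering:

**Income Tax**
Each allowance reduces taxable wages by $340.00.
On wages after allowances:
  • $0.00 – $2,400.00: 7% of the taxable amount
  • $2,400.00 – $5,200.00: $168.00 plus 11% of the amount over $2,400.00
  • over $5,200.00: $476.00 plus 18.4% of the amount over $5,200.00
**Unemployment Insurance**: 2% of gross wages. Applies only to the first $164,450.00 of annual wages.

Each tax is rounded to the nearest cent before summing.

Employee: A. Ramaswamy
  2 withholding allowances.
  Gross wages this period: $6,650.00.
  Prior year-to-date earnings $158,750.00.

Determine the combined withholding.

$731.68

Income Tax: taxable = $6,650.00 − 2×$340.00 = $5,970.00
  $476.00 + 18.4% × ($5,970.00 − $5,200.00) = $476.00 + 18.4% × $770.00 = $617.68
Unemployment Insurance: cap $164,450.00 − YTD $158,750.00 = $5,700.00 subject; 2% × $5,700.00 = $114.00
Total: $617.68 + $114.00 = $731.68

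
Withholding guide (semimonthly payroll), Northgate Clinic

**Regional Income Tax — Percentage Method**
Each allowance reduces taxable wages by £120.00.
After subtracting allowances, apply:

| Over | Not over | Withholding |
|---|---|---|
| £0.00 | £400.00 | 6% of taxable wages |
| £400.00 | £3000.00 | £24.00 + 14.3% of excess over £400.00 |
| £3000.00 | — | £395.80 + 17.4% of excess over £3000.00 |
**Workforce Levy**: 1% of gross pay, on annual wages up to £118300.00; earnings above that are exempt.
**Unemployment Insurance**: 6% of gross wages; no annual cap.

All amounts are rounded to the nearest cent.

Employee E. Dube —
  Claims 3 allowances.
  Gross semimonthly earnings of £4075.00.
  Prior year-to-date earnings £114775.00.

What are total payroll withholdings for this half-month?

£799.96

Regional Income Tax: taxable = £4075.00 − 3×£120.00 = £3715.00
  £395.80 + 17.4% × (£3715.00 − £3000.00) = £395.80 + 17.4% × £715.00 = £520.21
Workforce Levy: cap £118300.00 − YTD £114775.00 = £3525.00 subject; 1% × £3525.00 = £35.25
Unemployment Insurance: 6% × £4075.00 = £244.50
Total: £520.21 + £35.25 + £244.50 = £799.96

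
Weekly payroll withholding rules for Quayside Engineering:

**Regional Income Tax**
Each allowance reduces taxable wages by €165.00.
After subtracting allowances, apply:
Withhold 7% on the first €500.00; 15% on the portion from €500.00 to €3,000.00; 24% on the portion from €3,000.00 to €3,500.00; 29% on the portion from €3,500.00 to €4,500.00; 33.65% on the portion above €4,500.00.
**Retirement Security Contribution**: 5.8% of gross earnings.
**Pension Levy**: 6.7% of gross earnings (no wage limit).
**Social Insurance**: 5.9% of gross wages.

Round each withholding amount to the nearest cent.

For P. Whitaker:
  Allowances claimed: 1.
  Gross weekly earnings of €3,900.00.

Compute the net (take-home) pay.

Regional Income Tax: taxable = €3,900.00 − 1×€165.00 = €3,735.00
  €530.00 + 29% × (€3,735.00 − €3,500.00) = €530.00 + 29% × €235.00 = €598.15
Retirement Security Contribution: 5.8% × €3,900.00 = €226.20
Pension Levy: 6.7% × €3,900.00 = €261.30
Social Insurance: 5.9% × €3,900.00 = €230.10
Total withheld: €598.15 + €226.20 + €261.30 + €230.10 = €1,315.75
Net pay: €3,900.00 − €1,315.75 = €2,584.25

€2,584.25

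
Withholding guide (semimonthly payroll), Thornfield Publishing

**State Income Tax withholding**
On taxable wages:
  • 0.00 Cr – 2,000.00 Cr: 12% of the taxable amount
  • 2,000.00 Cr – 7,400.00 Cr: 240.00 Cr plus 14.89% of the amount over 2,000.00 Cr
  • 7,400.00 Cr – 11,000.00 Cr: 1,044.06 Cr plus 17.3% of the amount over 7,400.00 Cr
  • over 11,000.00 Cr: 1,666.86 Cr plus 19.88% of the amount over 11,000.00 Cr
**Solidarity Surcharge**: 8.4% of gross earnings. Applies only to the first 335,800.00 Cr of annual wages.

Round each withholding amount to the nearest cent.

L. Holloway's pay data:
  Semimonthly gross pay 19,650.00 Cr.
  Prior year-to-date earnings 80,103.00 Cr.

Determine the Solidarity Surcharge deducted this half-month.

Solidarity Surcharge: 8.4% × 19,650.00 Cr = 1,650.60 Cr

1,650.60 Cr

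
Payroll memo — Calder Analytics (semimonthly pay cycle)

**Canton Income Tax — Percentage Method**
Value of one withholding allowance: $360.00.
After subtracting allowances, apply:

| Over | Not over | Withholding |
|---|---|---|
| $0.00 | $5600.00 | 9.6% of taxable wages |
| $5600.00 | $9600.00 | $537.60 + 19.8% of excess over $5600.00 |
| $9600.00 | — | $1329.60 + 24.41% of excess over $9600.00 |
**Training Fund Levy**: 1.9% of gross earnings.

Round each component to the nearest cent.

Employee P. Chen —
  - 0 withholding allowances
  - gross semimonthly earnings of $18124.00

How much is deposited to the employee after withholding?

Canton Income Tax: taxable = $18124.00
  $1329.60 + 24.41% × ($18124.00 − $9600.00) = $1329.60 + 24.41% × $8524.00 = $3410.31
Training Fund Levy: 1.9% × $18124.00 = $344.36
Total withheld: $3410.31 + $344.36 = $3754.67
Net pay: $18124.00 − $3754.67 = $14369.33

$14369.33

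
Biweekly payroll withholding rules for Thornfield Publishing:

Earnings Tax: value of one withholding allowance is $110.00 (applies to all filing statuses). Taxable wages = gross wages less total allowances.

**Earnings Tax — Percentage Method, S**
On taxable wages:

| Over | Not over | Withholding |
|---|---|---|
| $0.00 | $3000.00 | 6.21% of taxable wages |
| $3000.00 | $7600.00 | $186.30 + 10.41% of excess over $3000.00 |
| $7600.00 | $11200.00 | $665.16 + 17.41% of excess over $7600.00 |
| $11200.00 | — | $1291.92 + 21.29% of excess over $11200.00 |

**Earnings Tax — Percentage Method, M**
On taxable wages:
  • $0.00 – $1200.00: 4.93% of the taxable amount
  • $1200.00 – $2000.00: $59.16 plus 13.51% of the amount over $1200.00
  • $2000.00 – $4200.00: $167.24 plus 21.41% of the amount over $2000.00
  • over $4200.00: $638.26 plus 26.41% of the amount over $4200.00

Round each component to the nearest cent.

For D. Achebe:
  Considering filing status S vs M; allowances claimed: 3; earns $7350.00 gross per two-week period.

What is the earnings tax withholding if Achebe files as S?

$604.78

Earnings Tax (S): taxable = $7350.00 − 3×$110.00 = $7020.00
  $186.30 + 10.41% × ($7020.00 − $3000.00) = $186.30 + 10.41% × $4020.00 = $604.78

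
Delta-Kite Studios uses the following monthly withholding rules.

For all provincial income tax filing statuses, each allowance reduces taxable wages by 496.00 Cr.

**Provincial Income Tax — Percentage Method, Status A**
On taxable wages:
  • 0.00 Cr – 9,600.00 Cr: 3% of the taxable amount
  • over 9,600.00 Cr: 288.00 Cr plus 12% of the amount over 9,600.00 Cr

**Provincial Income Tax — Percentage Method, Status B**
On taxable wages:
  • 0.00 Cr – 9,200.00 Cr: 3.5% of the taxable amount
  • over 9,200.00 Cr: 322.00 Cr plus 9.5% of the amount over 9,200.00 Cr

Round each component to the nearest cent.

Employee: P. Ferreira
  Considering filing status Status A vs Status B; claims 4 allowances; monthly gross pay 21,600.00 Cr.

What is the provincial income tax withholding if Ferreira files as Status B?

1,311.52 Cr

Provincial Income Tax (Status B): taxable = 21,600.00 Cr − 4×496.00 Cr = 19,616.00 Cr
  322.00 Cr + 9.5% × (19,616.00 Cr − 9,200.00 Cr) = 322.00 Cr + 9.5% × 10,416.00 Cr = 1,311.52 Cr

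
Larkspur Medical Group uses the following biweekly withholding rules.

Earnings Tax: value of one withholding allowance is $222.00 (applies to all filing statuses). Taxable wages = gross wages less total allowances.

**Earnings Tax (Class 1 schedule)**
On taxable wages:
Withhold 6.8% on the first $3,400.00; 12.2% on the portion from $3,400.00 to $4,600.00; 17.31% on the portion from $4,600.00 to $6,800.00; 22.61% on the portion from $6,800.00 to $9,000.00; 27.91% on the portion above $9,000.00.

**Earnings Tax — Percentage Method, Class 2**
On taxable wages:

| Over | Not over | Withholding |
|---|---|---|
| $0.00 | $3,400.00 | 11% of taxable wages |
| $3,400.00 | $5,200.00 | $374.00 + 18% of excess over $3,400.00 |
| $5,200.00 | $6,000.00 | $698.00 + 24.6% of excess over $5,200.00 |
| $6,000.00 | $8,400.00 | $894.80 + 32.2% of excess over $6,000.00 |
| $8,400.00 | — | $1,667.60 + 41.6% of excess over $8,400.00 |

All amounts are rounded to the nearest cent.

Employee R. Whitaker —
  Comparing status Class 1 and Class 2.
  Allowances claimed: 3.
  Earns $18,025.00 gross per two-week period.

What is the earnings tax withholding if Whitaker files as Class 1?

$3,588.84

Earnings Tax (Class 1): taxable = $18,025.00 − 3×$222.00 = $17,359.00
  $1,255.84 + 27.91% × ($17,359.00 − $9,000.00) = $1,255.84 + 27.91% × $8,359.00 = $3,588.84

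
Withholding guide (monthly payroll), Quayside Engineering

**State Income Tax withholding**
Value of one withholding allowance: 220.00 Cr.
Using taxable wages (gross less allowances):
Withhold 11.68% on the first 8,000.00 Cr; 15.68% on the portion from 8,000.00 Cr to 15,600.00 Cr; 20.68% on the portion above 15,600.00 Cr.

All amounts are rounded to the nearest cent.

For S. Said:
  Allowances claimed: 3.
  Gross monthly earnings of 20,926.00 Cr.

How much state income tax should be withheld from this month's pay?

3,091.01 Cr

State Income Tax: taxable = 20,926.00 Cr − 3×220.00 Cr = 20,266.00 Cr
  2,126.08 Cr + 20.68% × (20,266.00 Cr − 15,600.00 Cr) = 2,126.08 Cr + 20.68% × 4,666.00 Cr = 3,091.01 Cr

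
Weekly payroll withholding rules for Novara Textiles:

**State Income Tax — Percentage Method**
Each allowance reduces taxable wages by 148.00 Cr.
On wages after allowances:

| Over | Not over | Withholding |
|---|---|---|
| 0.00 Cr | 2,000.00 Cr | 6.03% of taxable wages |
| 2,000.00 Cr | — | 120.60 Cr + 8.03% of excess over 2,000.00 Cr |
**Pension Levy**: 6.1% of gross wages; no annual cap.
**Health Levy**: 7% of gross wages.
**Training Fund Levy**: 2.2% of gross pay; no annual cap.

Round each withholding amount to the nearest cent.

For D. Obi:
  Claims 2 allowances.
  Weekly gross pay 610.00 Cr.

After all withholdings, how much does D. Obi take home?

State Income Tax: taxable = 610.00 Cr − 2×148.00 Cr = 314.00 Cr
  6.03% × 314.00 Cr = 18.93 Cr
Pension Levy: 6.1% × 610.00 Cr = 37.21 Cr
Health Levy: 7% × 610.00 Cr = 42.70 Cr
Training Fund Levy: 2.2% × 610.00 Cr = 13.42 Cr
Total withheld: 18.93 Cr + 37.21 Cr + 42.70 Cr + 13.42 Cr = 112.26 Cr
Net pay: 610.00 Cr − 112.26 Cr = 497.74 Cr

497.74 Cr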